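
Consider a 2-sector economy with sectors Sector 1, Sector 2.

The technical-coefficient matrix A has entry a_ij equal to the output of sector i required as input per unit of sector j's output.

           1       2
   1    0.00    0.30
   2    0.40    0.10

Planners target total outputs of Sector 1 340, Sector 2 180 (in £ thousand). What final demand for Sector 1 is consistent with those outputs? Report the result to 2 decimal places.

I − A =
  [   1.00    -0.30]
  [  -0.40     0.90]
d = (I − A) x:
  d_1 = (+1.00)·340 + (-0.30)·180 = 286.00
  d_2 = (-0.40)·340 + (+0.90)·180 = 26.00

d_1 = 286.00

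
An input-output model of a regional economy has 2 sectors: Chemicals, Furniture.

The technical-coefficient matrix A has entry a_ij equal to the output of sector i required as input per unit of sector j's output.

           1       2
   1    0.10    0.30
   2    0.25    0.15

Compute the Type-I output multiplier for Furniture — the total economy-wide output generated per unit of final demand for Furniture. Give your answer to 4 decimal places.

m_2 = 1.7391

I − A =
  [   0.90    -0.30]
  [  -0.25     0.85]
det(I−A) = (0.90)(0.85) − (-0.30)(-0.25) = 0.6900
adj(I−A) = [[0.85, 0.30], [0.25, 0.90]]
(I − A)⁻¹ = adj(I−A) / det(I−A) ≈
  [   1.23188     0.43478]
  [   0.36232     1.30435]
The output multiplier for sector j is the column-j sum of the Leontief inverse (I − A)⁻¹ = adj(I−A) / det(I−A).
Column 2 of adj(I−A): (0.30, 0.90); det(I−A) = 0.6900.
m_2 = (0.30 + 0.90) / 0.6900 = 1.20 / 0.6900 ≈ 1.7391.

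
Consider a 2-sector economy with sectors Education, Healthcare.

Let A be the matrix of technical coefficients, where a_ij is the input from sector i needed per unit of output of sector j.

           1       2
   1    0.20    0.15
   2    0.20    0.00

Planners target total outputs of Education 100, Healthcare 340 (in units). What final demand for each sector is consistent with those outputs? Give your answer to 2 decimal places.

d_1 = 29.00, d_2 = 320.00

I − A =
  [   0.80    -0.15]
  [  -0.20     1.00]
d = (I − A) x:
  d_1 = (+0.80)·100 + (-0.15)·340 = 29.00
  d_2 = (-0.20)·100 + (+1.00)·340 = 320.00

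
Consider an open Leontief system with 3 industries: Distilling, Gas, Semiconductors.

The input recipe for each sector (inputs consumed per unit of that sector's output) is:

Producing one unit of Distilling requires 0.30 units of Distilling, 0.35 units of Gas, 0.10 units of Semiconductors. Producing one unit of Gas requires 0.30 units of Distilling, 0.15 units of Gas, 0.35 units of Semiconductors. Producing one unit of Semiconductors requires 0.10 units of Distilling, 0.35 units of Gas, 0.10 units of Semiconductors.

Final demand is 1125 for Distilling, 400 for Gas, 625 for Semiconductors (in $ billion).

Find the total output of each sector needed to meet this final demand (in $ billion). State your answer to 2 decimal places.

I − A =
  [   0.70    -0.30    -0.10]
  [  -0.35     0.85    -0.35]
  [  -0.10    -0.35     0.90]
Cofactors of I−A, C_ij = (−1)^(i+j)·(minor ij) (rows/columns in the sector order above):
  C_11 = (0.85)(0.90) − (-0.35)(-0.35) = 0.6425
  C_12 = −[(-0.35)(0.90) − (-0.35)(-0.10)] = 0.3500
  C_13 = (-0.35)(-0.35) − (0.85)(-0.10) = 0.2075
  C_21 = −[(-0.30)(0.90) − (-0.10)(-0.35)] = 0.3050
  C_22 = (0.70)(0.90) − (-0.10)(-0.10) = 0.6200
  C_23 = −[(0.70)(-0.35) − (-0.30)(-0.10)] = 0.2750
  C_31 = (-0.30)(-0.35) − (-0.10)(0.85) = 0.1900
  C_32 = −[(0.70)(-0.35) − (-0.10)(-0.35)] = 0.2800
  C_33 = (0.70)(0.85) − (-0.30)(-0.35) = 0.4900
det(I−A) = Σ_j (I−A)_1j·C_1j = (0.70)(0.6425) + (-0.30)(0.3500) + (-0.10)(0.2075) = 0.3240
adj(I−A) = Cᵀ =
  [ 0.6425   0.3050   0.1900]
  [ 0.3500   0.6200   0.2800]
  [ 0.2075   0.2750   0.4900]
(I − A)⁻¹ = adj(I−A) / det(I−A) ≈
  [   1.9830     0.9414     0.5864]
  [   1.0802     1.9136     0.8642]
  [   0.6404     0.8488     1.5123]
x = (I − A)⁻¹ d = adj(I−A)·d / det(I−A), with det(I−A) = 0.3240:
  x_D = (0.6425·1125 + 0.3050·400 + 0.1900·625) / 0.3240 = 963.5625 / 0.3240 ≈ 2973.96
  x_G = (0.3500·1125 + 0.6200·400 + 0.2800·625) / 0.3240 = 816.75 / 0.3240 ≈ 2520.83
  x_S = (0.2075·1125 + 0.2750·400 + 0.4900·625) / 0.3240 = 649.6875 / 0.3240 ≈ 2005.21

x_D = 2973.96, x_G = 2520.83, x_S = 2005.21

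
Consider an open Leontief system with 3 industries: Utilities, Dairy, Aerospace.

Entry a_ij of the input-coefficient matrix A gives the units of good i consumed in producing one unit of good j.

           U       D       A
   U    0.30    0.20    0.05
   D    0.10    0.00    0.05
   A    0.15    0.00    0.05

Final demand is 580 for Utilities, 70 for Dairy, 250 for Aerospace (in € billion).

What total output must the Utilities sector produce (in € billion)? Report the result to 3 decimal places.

x_U = 909.419

I − A =
  [   0.70    -0.20    -0.05]
  [  -0.10     1.00    -0.05]
  [  -0.15     0.00     0.95]
Cofactors of I−A, C_ij = (−1)^(i+j)·(minor ij) (rows/columns in the sector order above):
  C_11 = (1.00)(0.95) − (-0.05)(0.00) = 0.9500
  C_12 = −[(-0.10)(0.95) − (-0.05)(-0.15)] = 0.1025
  C_13 = (-0.10)(0.00) − (1.00)(-0.15) = 0.1500
  C_21 = −[(-0.20)(0.95) − (-0.05)(0.00)] = 0.1900
  C_22 = (0.70)(0.95) − (-0.05)(-0.15) = 0.6575
  C_23 = −[(0.70)(0.00) − (-0.20)(-0.15)] = 0.0300
  C_31 = (-0.20)(-0.05) − (-0.05)(1.00) = 0.0600
  C_32 = −[(0.70)(-0.05) − (-0.05)(-0.10)] = 0.0400
  C_33 = (0.70)(1.00) − (-0.20)(-0.10) = 0.6800
det(I−A) = Σ_j (I−A)_1j·C_1j = (0.70)(0.9500) + (-0.20)(0.1025) + (-0.05)(0.1500) = 0.6370
adj(I−A) = Cᵀ =
  [ 0.9500   0.1900   0.0600]
  [ 0.1025   0.6575   0.0400]
  [ 0.1500   0.0300   0.6800]
(I − A)⁻¹ = adj(I−A) / det(I−A) ≈
  [   1.4914     0.2983     0.0942]
  [   0.1609     1.0322     0.0628]
  [   0.2355     0.0471     1.0675]
x = (I − A)⁻¹ d = adj(I−A)·d / det(I−A), with det(I−A) = 0.6370:
  x_U = (0.9500·580 + 0.1900·70 + 0.0600·250) / 0.6370 = 579.30 / 0.6370 ≈ 909.419
  x_D = (0.1025·580 + 0.6575·70 + 0.0400·250) / 0.6370 = 115.475 / 0.6370 ≈ 181.279
  x_A = (0.1500·580 + 0.0300·70 + 0.6800·250) / 0.6370 = 259.10 / 0.6370 ≈ 406.750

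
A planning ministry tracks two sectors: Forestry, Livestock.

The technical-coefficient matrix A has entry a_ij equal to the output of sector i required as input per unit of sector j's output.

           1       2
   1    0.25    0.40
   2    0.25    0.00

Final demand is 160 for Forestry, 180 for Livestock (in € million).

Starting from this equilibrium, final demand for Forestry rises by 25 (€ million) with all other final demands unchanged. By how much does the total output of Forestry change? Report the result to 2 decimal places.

I − A =
  [   0.75    -0.40]
  [  -0.25     1.00]
det(I−A) = (0.75)(1.00) − (-0.40)(-0.25) = 0.6500
adj(I−A) = [[1.00, 0.40], [0.25, 0.75]]
(I − A)⁻¹ = adj(I−A) / det(I−A) ≈
  [   1.5385     0.6154]
  [   0.3846     1.1538]
Δx = (I − A)⁻¹ Δd with Δd having +25 in the Forestry component and 0 elsewhere.
So Δx_1 = L_11 · (+25), where L_11 = adj(I−A)_11 / det(I−A) = 1.00 / 0.6500.
Δx_1 = 1.00 × (+25) / 0.6500 = 25.00 / 0.6500 ≈ 38.46.

Δx_1 = 38.46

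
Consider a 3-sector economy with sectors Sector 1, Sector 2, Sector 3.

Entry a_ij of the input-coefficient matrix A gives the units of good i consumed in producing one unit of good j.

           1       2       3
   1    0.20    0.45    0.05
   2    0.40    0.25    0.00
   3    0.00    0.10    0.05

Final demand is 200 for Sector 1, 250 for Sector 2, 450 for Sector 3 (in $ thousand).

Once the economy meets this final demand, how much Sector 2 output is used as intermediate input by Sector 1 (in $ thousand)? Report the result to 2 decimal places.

I − A =
  [   0.80    -0.45    -0.05]
  [  -0.40     0.75     0.00]
  [   0.00    -0.10     0.95]
Cofactors of I−A, C_ij = (−1)^(i+j)·(minor ij) (rows/columns in the sector order above):
  C_11 = (0.75)(0.95) − (0.00)(-0.10) = 0.7125
  C_12 = −[(-0.40)(0.95) − (0.00)(0.00)] = 0.3800
  C_13 = (-0.40)(-0.10) − (0.75)(0.00) = 0.0400
  C_21 = −[(-0.45)(0.95) − (-0.05)(-0.10)] = 0.4325
  C_22 = (0.80)(0.95) − (-0.05)(0.00) = 0.7600
  C_23 = −[(0.80)(-0.10) − (-0.45)(0.00)] = 0.0800
  C_31 = (-0.45)(0.00) − (-0.05)(0.75) = 0.0375
  C_32 = −[(0.80)(0.00) − (-0.05)(-0.40)] = 0.0200
  C_33 = (0.80)(0.75) − (-0.45)(-0.40) = 0.4200
det(I−A) = Σ_j (I−A)_1j·C_1j = (0.80)(0.7125) + (-0.45)(0.3800) + (-0.05)(0.0400) = 0.3970
adj(I−A) = Cᵀ =
  [ 0.7125   0.4325   0.0375]
  [ 0.3800   0.7600   0.0200]
  [ 0.0400   0.0800   0.4200]
(I − A)⁻¹ = adj(I−A) / det(I−A) ≈
  [   1.7947     1.0894     0.0945]
  [   0.9572     1.9144     0.0504]
  [   0.1008     0.2015     1.0579]
First solve x = (I − A)⁻¹ d = adj(I−A)·d / det(I−A); in particular x_1 = (0.7125·200 + 0.4325·250 + 0.0375·450) / 0.3970 = 267.50 / 0.3970 ≈ 673.8035.
Intermediate flow from 2 to 1: z_21 = a_21 · x_1 = 0.40 × 267.50 / 0.3970 = 107.00 / 0.3970 ≈ 269.52.

z_21 = 269.52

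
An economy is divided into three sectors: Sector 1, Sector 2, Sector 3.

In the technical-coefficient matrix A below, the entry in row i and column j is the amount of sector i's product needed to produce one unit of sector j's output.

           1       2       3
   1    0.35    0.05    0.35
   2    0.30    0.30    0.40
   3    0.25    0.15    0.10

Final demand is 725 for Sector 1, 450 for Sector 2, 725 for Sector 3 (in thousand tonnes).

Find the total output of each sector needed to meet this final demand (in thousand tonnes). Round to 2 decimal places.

x_1 = 2360.91, x_2 = 2751.82, x_3 = 1920.00

I − A =
  [   0.65    -0.05    -0.35]
  [  -0.30     0.70    -0.40]
  [  -0.25    -0.15     0.90]
Cofactors of I−A, C_ij = (−1)^(i+j)·(minor ij) (rows/columns in the sector order above):
  C_11 = (0.70)(0.90) − (-0.40)(-0.15) = 0.5700
  C_12 = −[(-0.30)(0.90) − (-0.40)(-0.25)] = 0.3700
  C_13 = (-0.30)(-0.15) − (0.70)(-0.25) = 0.2200
  C_21 = −[(-0.05)(0.90) − (-0.35)(-0.15)] = 0.0975
  C_22 = (0.65)(0.90) − (-0.35)(-0.25) = 0.4975
  C_23 = −[(0.65)(-0.15) − (-0.05)(-0.25)] = 0.1100
  C_31 = (-0.05)(-0.40) − (-0.35)(0.70) = 0.2650
  C_32 = −[(0.65)(-0.40) − (-0.35)(-0.30)] = 0.3650
  C_33 = (0.65)(0.70) − (-0.05)(-0.30) = 0.4400
det(I−A) = Σ_j (I−A)_1j·C_1j = (0.65)(0.5700) + (-0.05)(0.3700) + (-0.35)(0.2200) = 0.2750
adj(I−A) = Cᵀ =
  [ 0.5700   0.0975   0.2650]
  [ 0.3700   0.4975   0.3650]
  [ 0.2200   0.1100   0.4400]
(I − A)⁻¹ = adj(I−A) / det(I−A) ≈
  [   2.0727     0.3545     0.9636]
  [   1.3455     1.8091     1.3273]
  [   0.8000     0.4000     1.6000]
x = (I − A)⁻¹ d = adj(I−A)·d / det(I−A), with det(I−A) = 0.2750:
  x_1 = (0.5700·725 + 0.0975·450 + 0.2650·725) / 0.2750 = 649.25 / 0.2750 ≈ 2360.91
  x_2 = (0.3700·725 + 0.4975·450 + 0.3650·725) / 0.2750 = 756.75 / 0.2750 ≈ 2751.82
  x_3 = (0.2200·725 + 0.1100·450 + 0.4400·725) / 0.2750 = 528.00 / 0.2750 = 1920.00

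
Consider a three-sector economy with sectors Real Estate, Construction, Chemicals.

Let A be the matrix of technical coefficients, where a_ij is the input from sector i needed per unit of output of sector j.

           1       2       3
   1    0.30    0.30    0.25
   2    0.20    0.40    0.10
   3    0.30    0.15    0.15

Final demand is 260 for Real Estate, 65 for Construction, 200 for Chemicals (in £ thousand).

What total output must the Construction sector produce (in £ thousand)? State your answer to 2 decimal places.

x_2 = 469.23

I − A =
  [   0.70    -0.30    -0.25]
  [  -0.20     0.60    -0.10]
  [  -0.30    -0.15     0.85]
Cofactors of I−A, C_ij = (−1)^(i+j)·(minor ij) (rows/columns in the sector order above):
  C_11 = (0.60)(0.85) − (-0.10)(-0.15) = 0.4950
  C_12 = −[(-0.20)(0.85) − (-0.10)(-0.30)] = 0.2000
  C_13 = (-0.20)(-0.15) − (0.60)(-0.30) = 0.2100
  C_21 = −[(-0.30)(0.85) − (-0.25)(-0.15)] = 0.2925
  C_22 = (0.70)(0.85) − (-0.25)(-0.30) = 0.5200
  C_23 = −[(0.70)(-0.15) − (-0.30)(-0.30)] = 0.1950
  C_31 = (-0.30)(-0.10) − (-0.25)(0.60) = 0.1800
  C_32 = −[(0.70)(-0.10) − (-0.25)(-0.20)] = 0.1200
  C_33 = (0.70)(0.60) − (-0.30)(-0.20) = 0.3600
det(I−A) = Σ_j (I−A)_1j·C_1j = (0.70)(0.4950) + (-0.30)(0.2000) + (-0.25)(0.2100) = 0.2340
adj(I−A) = Cᵀ =
  [ 0.4950   0.2925   0.1800]
  [ 0.2000   0.5200   0.1200]
  [ 0.2100   0.1950   0.3600]
(I − A)⁻¹ = adj(I−A) / det(I−A) ≈
  [   2.1154     1.2500     0.7692]
  [   0.8547     2.2222     0.5128]
  [   0.8974     0.8333     1.5385]
x = (I − A)⁻¹ d = adj(I−A)·d / det(I−A), with det(I−A) = 0.2340:
  x_1 = (0.4950·260 + 0.2925·65 + 0.1800·200) / 0.2340 = 183.7125 / 0.2340 ≈ 785.10
  x_2 = (0.2000·260 + 0.5200·65 + 0.1200·200) / 0.2340 = 109.80 / 0.2340 ≈ 469.23
  x_3 = (0.2100·260 + 0.1950·65 + 0.3600·200) / 0.2340 = 139.275 / 0.2340 ≈ 595.19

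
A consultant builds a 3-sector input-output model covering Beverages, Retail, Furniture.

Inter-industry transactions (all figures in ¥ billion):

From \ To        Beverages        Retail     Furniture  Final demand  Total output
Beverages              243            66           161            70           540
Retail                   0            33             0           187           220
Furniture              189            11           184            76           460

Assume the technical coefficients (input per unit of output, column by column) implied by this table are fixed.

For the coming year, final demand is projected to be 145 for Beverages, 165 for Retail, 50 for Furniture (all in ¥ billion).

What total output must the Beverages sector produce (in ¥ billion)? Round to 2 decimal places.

Technical coefficients a_ij = z_ij / X_j:
  a_BB = 243/540 = 0.45, a_RB = 0/540 = 0.00, a_FB = 189/540 = 0.35
  a_BR = 66/220 = 0.30, a_RR = 33/220 = 0.15, a_FR = 11/220 = 0.05
  a_BF = 161/460 = 0.35, a_RF = 0/460 = 0.00, a_FF = 184/460 = 0.40
I − A =
  [   0.55    -0.30    -0.35]
  [   0.00     0.85     0.00]
  [  -0.35    -0.05     0.60]
Cofactors of I−A, C_ij = (−1)^(i+j)·(minor ij) (rows/columns in the sector order above):
  C_11 = (0.85)(0.60) − (0.00)(-0.05) = 0.5100
  C_12 = −[(0.00)(0.60) − (0.00)(-0.35)] = 0.0000
  C_13 = (0.00)(-0.05) − (0.85)(-0.35) = 0.2975
  C_21 = −[(-0.30)(0.60) − (-0.35)(-0.05)] = 0.1975
  C_22 = (0.55)(0.60) − (-0.35)(-0.35) = 0.2075
  C_23 = −[(0.55)(-0.05) − (-0.30)(-0.35)] = 0.1325
  C_31 = (-0.30)(0.00) − (-0.35)(0.85) = 0.2975
  C_32 = −[(0.55)(0.00) − (-0.35)(0.00)] = 0.0000
  C_33 = (0.55)(0.85) − (-0.30)(0.00) = 0.4675
det(I−A) = Σ_j (I−A)_1j·C_1j = (0.55)(0.5100) + (-0.30)(0.0000) + (-0.35)(0.2975) = 0.176375
adj(I−A) = Cᵀ =
  [ 0.5100   0.1975   0.2975]
  [ 0.0000   0.2075   0.0000]
  [ 0.2975   0.1325   0.4675]
(I − A)⁻¹ = adj(I−A) / det(I−A) ≈
  [   2.8916     1.1198     1.6867]
  [   0.0000     1.1765     0.0000]
  [   1.6867     0.7512     2.6506]
x = (I − A)⁻¹ d = adj(I−A)·d / det(I−A), with det(I−A) = 0.176375:
  x_B = (0.5100·145 + 0.1975·165 + 0.2975·50) / 0.176375 = 121.4125 / 0.176375 ≈ 688.38
  x_R = (0.0000·145 + 0.2075·165 + 0.0000·50) / 0.176375 = 34.2375 / 0.176375 ≈ 194.12
  x_F = (0.2975·145 + 0.1325·165 + 0.4675·50) / 0.176375 = 88.375 / 0.176375 ≈ 501.06

x_B = 688.38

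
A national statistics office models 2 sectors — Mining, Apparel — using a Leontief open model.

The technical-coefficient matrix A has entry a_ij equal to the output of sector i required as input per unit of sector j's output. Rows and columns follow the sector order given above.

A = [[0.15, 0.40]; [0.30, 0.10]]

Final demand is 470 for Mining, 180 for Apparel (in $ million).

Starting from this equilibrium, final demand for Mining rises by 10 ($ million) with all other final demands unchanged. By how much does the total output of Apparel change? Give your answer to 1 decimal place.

Δx_A = 4.7

I − A =
  [   0.85    -0.40]
  [  -0.30     0.90]
det(I−A) = (0.85)(0.90) − (-0.40)(-0.30) = 0.6450
adj(I−A) = [[0.90, 0.40], [0.30, 0.85]]
(I − A)⁻¹ = adj(I−A) / det(I−A) ≈
  [   1.3953     0.6202]
  [   0.4651     1.3178]
Δx = (I − A)⁻¹ Δd with Δd having +10 in the Mining component and 0 elsewhere.
So Δx_A = L_AM · (+10), where L_AM = adj(I−A)_AM / det(I−A) = 0.30 / 0.6450.
Δx_A = 0.30 × (+10) / 0.6450 = 3.00 / 0.6450 ≈ 4.7.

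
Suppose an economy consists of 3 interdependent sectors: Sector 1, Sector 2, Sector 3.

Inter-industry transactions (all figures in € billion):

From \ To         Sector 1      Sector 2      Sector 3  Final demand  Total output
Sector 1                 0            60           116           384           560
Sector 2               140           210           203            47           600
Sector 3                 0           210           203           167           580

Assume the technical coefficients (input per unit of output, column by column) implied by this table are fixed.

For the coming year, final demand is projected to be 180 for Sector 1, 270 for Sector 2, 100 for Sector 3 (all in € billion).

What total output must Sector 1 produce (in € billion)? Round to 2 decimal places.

Technical coefficients a_ij = z_ij / X_j:
  a_11 = 0/560 = 0.00, a_21 = 140/560 = 0.25, a_31 = 0/560 = 0.00
  a_12 = 60/600 = 0.10, a_22 = 210/600 = 0.35, a_32 = 210/600 = 0.35
  a_13 = 116/580 = 0.20, a_23 = 203/580 = 0.35, a_33 = 203/580 = 0.35
I − A =
  [   1.00    -0.10    -0.20]
  [  -0.25     0.65    -0.35]
  [   0.00    -0.35     0.65]
Cofactors of I−A, C_ij = (−1)^(i+j)·(minor ij) (rows/columns in the sector order above):
  C_11 = (0.65)(0.65) − (-0.35)(-0.35) = 0.3000
  C_12 = −[(-0.25)(0.65) − (-0.35)(0.00)] = 0.1625
  C_13 = (-0.25)(-0.35) − (0.65)(0.00) = 0.0875
  C_21 = −[(-0.10)(0.65) − (-0.20)(-0.35)] = 0.1350
  C_22 = (1.00)(0.65) − (-0.20)(0.00) = 0.6500
  C_23 = −[(1.00)(-0.35) − (-0.10)(0.00)] = 0.3500
  C_31 = (-0.10)(-0.35) − (-0.20)(0.65) = 0.1650
  C_32 = −[(1.00)(-0.35) − (-0.20)(-0.25)] = 0.4000
  C_33 = (1.00)(0.65) − (-0.10)(-0.25) = 0.6250
det(I−A) = Σ_j (I−A)_1j·C_1j = (1.00)(0.3000) + (-0.10)(0.1625) + (-0.20)(0.0875) = 0.26625
adj(I−A) = Cᵀ =
  [ 0.3000   0.1350   0.1650]
  [ 0.1625   0.6500   0.4000]
  [ 0.0875   0.3500   0.6250]
(I − A)⁻¹ = adj(I−A) / det(I−A) ≈
  [   1.1268     0.5070     0.6197]
  [   0.6103     2.4413     1.5023]
  [   0.3286     1.3146     2.3474]
x = (I − A)⁻¹ d = adj(I−A)·d / det(I−A), with det(I−A) = 0.26625:
  x_1 = (0.3000·180 + 0.1350·270 + 0.1650·100) / 0.26625 = 106.95 / 0.26625 ≈ 401.69
  x_2 = (0.1625·180 + 0.6500·270 + 0.4000·100) / 0.26625 = 244.75 / 0.26625 ≈ 919.25
  x_3 = (0.0875·180 + 0.3500·270 + 0.6250·100) / 0.26625 = 172.75 / 0.26625 ≈ 648.83

x_1 = 401.69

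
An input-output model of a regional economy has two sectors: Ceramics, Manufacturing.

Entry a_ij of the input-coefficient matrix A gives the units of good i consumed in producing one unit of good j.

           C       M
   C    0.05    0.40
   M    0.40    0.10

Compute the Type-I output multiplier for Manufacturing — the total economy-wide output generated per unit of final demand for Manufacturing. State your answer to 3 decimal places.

I − A =
  [   0.95    -0.40]
  [  -0.40     0.90]
det(I−A) = (0.95)(0.90) − (-0.40)(-0.40) = 0.6950
adj(I−A) = [[0.90, 0.40], [0.40, 0.95]]
(I − A)⁻¹ = adj(I−A) / det(I−A) ≈
  [   1.2950     0.5755]
  [   0.5755     1.3669]
The output multiplier for sector j is the column-j sum of the Leontief inverse (I − A)⁻¹ = adj(I−A) / det(I−A).
Column M of adj(I−A): (0.40, 0.95); det(I−A) = 0.6950.
m_M = (0.40 + 0.95) / 0.6950 = 1.35 / 0.6950 ≈ 1.942.

m_M = 1.942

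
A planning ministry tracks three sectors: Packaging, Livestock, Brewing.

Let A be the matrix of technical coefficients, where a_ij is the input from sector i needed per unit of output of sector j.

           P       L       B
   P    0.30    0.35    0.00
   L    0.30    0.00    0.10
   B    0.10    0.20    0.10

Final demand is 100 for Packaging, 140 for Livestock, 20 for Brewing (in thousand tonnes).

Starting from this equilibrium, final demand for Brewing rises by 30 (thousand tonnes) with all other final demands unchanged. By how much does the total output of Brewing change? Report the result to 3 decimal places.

Δx_B = 34.459

I − A =
  [   0.70    -0.35     0.00]
  [  -0.30     1.00    -0.10]
  [  -0.10    -0.20     0.90]
Cofactors of I−A, C_ij = (−1)^(i+j)·(minor ij) (rows/columns in the sector order above):
  C_11 = (1.00)(0.90) − (-0.10)(-0.20) = 0.8800
  C_12 = −[(-0.30)(0.90) − (-0.10)(-0.10)] = 0.2800
  C_13 = (-0.30)(-0.20) − (1.00)(-0.10) = 0.1600
  C_21 = −[(-0.35)(0.90) − (0.00)(-0.20)] = 0.3150
  C_22 = (0.70)(0.90) − (0.00)(-0.10) = 0.6300
  C_23 = −[(0.70)(-0.20) − (-0.35)(-0.10)] = 0.1750
  C_31 = (-0.35)(-0.10) − (0.00)(1.00) = 0.0350
  C_32 = −[(0.70)(-0.10) − (0.00)(-0.30)] = 0.0700
  C_33 = (0.70)(1.00) − (-0.35)(-0.30) = 0.5950
det(I−A) = Σ_j (I−A)_1j·C_1j = (0.70)(0.8800) + (-0.35)(0.2800) + (0.00)(0.1600) = 0.5180
adj(I−A) = Cᵀ =
  [ 0.8800   0.3150   0.0350]
  [ 0.2800   0.6300   0.0700]
  [ 0.1600   0.1750   0.5950]
(I − A)⁻¹ = adj(I−A) / det(I−A) ≈
  [   1.6988     0.6081     0.0676]
  [   0.5405     1.2162     0.1351]
  [   0.3089     0.3378     1.1486]
Δx = (I − A)⁻¹ Δd with Δd having +30 in the Brewing component and 0 elsewhere.
So Δx_B = L_BB · (+30), where L_BB = adj(I−A)_BB / det(I−A) = 0.5950 / 0.5180.
Δx_B = 0.5950 × (+30) / 0.5180 = 17.85 / 0.5180 ≈ 34.459.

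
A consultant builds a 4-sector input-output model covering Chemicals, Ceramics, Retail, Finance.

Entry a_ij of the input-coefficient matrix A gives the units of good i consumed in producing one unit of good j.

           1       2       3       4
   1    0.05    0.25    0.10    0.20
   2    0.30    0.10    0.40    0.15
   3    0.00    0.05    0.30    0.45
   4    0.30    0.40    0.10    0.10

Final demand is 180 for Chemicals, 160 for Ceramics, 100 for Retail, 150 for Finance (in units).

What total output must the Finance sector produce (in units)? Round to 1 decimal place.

I − A =
  [   0.95    -0.25    -0.10    -0.20]
  [  -0.30     0.90    -0.40    -0.15]
  [   0.00    -0.05     0.70    -0.45]
  [  -0.30    -0.40    -0.10     0.90]
Compute the cofactors C_ij = (−1)^(i+j)·(3×3 minor ij) of I−A; the adjugate is their transpose:
adj(I−A) = Cᵀ =
  [ 0.393750   0.225750   0.218750   0.234500]
  [ 0.261000   0.500250   0.369750   0.326250]
  [ 0.191250   0.244500   0.555750   0.361125]
  [ 0.268500   0.324750   0.299000   0.525500]
det(I−A) = Σ_j (I−A)_1j·C_1j = (0.95)(0.393750) + (-0.25)(0.261000) + (-0.10)(0.191250) + (-0.20)(0.268500) = 0.2359875
(I − A)⁻¹ = adj(I−A) / det(I−A) ≈
  [   1.6685     0.9566     0.9270     0.9937]
  [   1.1060     2.1198     1.5668     1.3825]
  [   0.8104     1.0361     2.3550     1.5303]
  [   1.1378     1.3761     1.2670     2.2268]
x = (I − A)⁻¹ d = adj(I−A)·d / det(I−A), with det(I−A) = 0.2359875:
  x_1 = (0.393750·180 + 0.225750·160 + 0.218750·100 + 0.234500·150) / 0.2359875 = 164.045 / 0.2359875 ≈ 695.1
  x_2 = (0.261000·180 + 0.500250·160 + 0.369750·100 + 0.326250·150) / 0.2359875 = 212.9325 / 0.2359875 ≈ 902.3
  x_3 = (0.191250·180 + 0.244500·160 + 0.555750·100 + 0.361125·150) / 0.2359875 = 183.28875 / 0.2359875 ≈ 776.7
  x_4 = (0.268500·180 + 0.324750·160 + 0.299000·100 + 0.525500·150) / 0.2359875 = 209.015 / 0.2359875 ≈ 885.7

x_4 = 885.7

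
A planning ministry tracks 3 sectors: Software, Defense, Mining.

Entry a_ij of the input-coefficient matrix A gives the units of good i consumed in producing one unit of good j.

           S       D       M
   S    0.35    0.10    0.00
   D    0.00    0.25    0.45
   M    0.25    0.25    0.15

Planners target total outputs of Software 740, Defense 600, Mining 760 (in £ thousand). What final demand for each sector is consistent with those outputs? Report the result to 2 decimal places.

I − A =
  [   0.65    -0.10     0.00]
  [   0.00     0.75    -0.45]
  [  -0.25    -0.25     0.85]
d = (I − A) x:
  d_S = (+0.65)·740 + (-0.10)·600 + (+0.00)·760 = 421.00
  d_D = (+0.00)·740 + (+0.75)·600 + (-0.45)·760 = 108.00
  d_M = (-0.25)·740 + (-0.25)·600 + (+0.85)·760 = 311.00

d_S = 421.00, d_D = 108.00, d_M = 311.00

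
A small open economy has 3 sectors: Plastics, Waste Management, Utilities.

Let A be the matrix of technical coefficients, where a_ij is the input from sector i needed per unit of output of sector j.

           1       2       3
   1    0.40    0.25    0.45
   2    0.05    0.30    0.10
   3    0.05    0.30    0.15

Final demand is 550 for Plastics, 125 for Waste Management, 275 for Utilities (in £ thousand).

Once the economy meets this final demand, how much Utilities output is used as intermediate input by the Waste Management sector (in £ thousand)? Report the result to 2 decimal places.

I − A =
  [   0.60    -0.25    -0.45]
  [  -0.05     0.70    -0.10]
  [  -0.05    -0.30     0.85]
Cofactors of I−A, C_ij = (−1)^(i+j)·(minor ij) (rows/columns in the sector order above):
  C_11 = (0.70)(0.85) − (-0.10)(-0.30) = 0.5650
  C_12 = −[(-0.05)(0.85) − (-0.10)(-0.05)] = 0.0475
  C_13 = (-0.05)(-0.30) − (0.70)(-0.05) = 0.0500
  C_21 = −[(-0.25)(0.85) − (-0.45)(-0.30)] = 0.3475
  C_22 = (0.60)(0.85) − (-0.45)(-0.05) = 0.4875
  C_23 = −[(0.60)(-0.30) − (-0.25)(-0.05)] = 0.1925
  C_31 = (-0.25)(-0.10) − (-0.45)(0.70) = 0.3400
  C_32 = −[(0.60)(-0.10) − (-0.45)(-0.05)] = 0.0825
  C_33 = (0.60)(0.70) − (-0.25)(-0.05) = 0.4075
det(I−A) = Σ_j (I−A)_1j·C_1j = (0.60)(0.5650) + (-0.25)(0.0475) + (-0.45)(0.0500) = 0.304625
adj(I−A) = Cᵀ =
  [ 0.5650   0.3475   0.3400]
  [ 0.0475   0.4875   0.0825]
  [ 0.0500   0.1925   0.4075]
(I − A)⁻¹ = adj(I−A) / det(I−A) ≈
  [   1.8547     1.1407     1.1161]
  [   0.1559     1.6003     0.2708]
  [   0.1641     0.6319     1.3377]
First solve x = (I − A)⁻¹ d = adj(I−A)·d / det(I−A); in particular x_2 = (0.0475·550 + 0.4875·125 + 0.0825·275) / 0.304625 = 109.75 / 0.304625 ≈ 360.2790.
Intermediate flow from 3 to 2: z_32 = a_32 · x_2 = 0.30 × 109.75 / 0.304625 = 32.925 / 0.304625 ≈ 108.08.

z_32 = 108.08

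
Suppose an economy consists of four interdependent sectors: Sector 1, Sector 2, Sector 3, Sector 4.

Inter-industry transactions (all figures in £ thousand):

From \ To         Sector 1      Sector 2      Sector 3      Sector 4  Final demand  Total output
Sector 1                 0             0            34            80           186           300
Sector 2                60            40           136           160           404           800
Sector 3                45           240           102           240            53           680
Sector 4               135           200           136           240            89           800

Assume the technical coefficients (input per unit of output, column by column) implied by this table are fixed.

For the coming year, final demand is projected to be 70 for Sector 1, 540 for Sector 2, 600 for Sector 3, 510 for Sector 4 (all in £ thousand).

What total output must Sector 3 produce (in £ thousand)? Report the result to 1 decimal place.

Technical coefficients a_ij = z_ij / X_j:
  a_11 = 0/300 = 0.00, a_21 = 60/300 = 0.20, a_31 = 45/300 = 0.15, a_41 = 135/300 = 0.45
  a_12 = 0/800 = 0.00, a_22 = 40/800 = 0.05, a_32 = 240/800 = 0.30, a_42 = 200/800 = 0.25
  a_13 = 34/680 = 0.05, a_23 = 136/680 = 0.20, a_33 = 102/680 = 0.15, a_43 = 136/680 = 0.20
  a_14 = 80/800 = 0.10, a_24 = 160/800 = 0.20, a_34 = 240/800 = 0.30, a_44 = 240/800 = 0.30
I − A =
  [   1.00     0.00    -0.05    -0.10]
  [  -0.20     0.95    -0.20    -0.20]
  [  -0.15    -0.30     0.85    -0.30]
  [  -0.45    -0.25    -0.20     0.70]
Compute the cofactors C_ij = (−1)^(i+j)·(3×3 minor ij) of I−A; the adjugate is their transpose:
adj(I−A) = Cᵀ =
  [ 0.396750   0.041500   0.054750   0.092000]
  [ 0.237500   0.481750   0.186500   0.251500]
  [ 0.304500   0.275250   0.567250   0.365250]
  [ 0.426875   0.277375   0.263875   0.737375]
det(I−A) = Σ_j (I−A)_1j·C_1j = (1.00)(0.396750) + (0.00)(0.237500) + (-0.05)(0.304500) + (-0.10)(0.426875) = 0.3388375
(I − A)⁻¹ = adj(I−A) / det(I−A) ≈
  [   1.1709     0.1225     0.1616     0.2715]
  [   0.7009     1.4218     0.5504     0.7422]
  [   0.8987     0.8123     1.6741     1.0780]
  [   1.2598     0.8186     0.7788     2.1762]
x = (I − A)⁻¹ d = adj(I−A)·d / det(I−A), with det(I−A) = 0.3388375:
  x_1 = (0.396750·70 + 0.041500·540 + 0.054750·600 + 0.092000·510) / 0.3388375 = 129.9525 / 0.3388375 ≈ 383.5
  x_2 = (0.237500·70 + 0.481750·540 + 0.186500·600 + 0.251500·510) / 0.3388375 = 516.935 / 0.3388375 ≈ 1525.6
  x_3 = (0.304500·70 + 0.275250·540 + 0.567250·600 + 0.365250·510) / 0.3388375 = 696.5775 / 0.3388375 ≈ 2055.8
  x_4 = (0.426875·70 + 0.277375·540 + 0.263875·600 + 0.737375·510) / 0.3388375 = 714.05 / 0.3388375 ≈ 2107.4

x_3 = 2055.8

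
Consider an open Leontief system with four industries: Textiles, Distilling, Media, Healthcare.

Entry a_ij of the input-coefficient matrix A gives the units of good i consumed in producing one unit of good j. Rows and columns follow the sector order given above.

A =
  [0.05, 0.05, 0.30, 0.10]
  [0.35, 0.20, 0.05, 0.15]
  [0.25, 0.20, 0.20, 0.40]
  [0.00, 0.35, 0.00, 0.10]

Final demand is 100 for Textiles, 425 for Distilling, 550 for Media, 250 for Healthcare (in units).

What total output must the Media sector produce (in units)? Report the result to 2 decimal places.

x_3 = 1525.96

I − A =
  [   0.95    -0.05    -0.30    -0.10]
  [  -0.35     0.80    -0.05    -0.15]
  [  -0.25    -0.20     0.80    -0.40]
  [   0.00    -0.35     0.00     0.90]
Compute the cofactors C_ij = (−1)^(i+j)·(3×3 minor ij) of I−A; the adjugate is their transpose:
adj(I−A) = Cᵀ =
  [ 0.518000   0.160000   0.204250   0.175000]
  [ 0.263250   0.616500   0.137250   0.193000]
  [ 0.278875   0.324000   0.606125   0.354375]
  [ 0.102375   0.239750   0.053375   0.502875]
det(I−A) = Σ_j (I−A)_1j·C_1j = (0.95)(0.518000) + (-0.05)(0.263250) + (-0.30)(0.278875) + (-0.10)(0.102375) = 0.3850375
(I − A)⁻¹ = adj(I−A) / det(I−A) ≈
  [   1.3453     0.4155     0.5305     0.4545]
  [   0.6837     1.6011     0.3565     0.5012]
  [   0.7243     0.8415     1.5742     0.9204]
  [   0.2659     0.6227     0.1386     1.3060]
x = (I − A)⁻¹ d = adj(I−A)·d / det(I−A), with det(I−A) = 0.3850375:
  x_1 = (0.518000·100 + 0.160000·425 + 0.204250·550 + 0.175000·250) / 0.3850375 = 275.8875 / 0.3850375 ≈ 716.52
  x_2 = (0.263250·100 + 0.616500·425 + 0.137250·550 + 0.193000·250) / 0.3850375 = 412.075 / 0.3850375 ≈ 1070.22
  x_3 = (0.278875·100 + 0.324000·425 + 0.606125·550 + 0.354375·250) / 0.3850375 = 587.55 / 0.3850375 ≈ 1525.96
  x_4 = (0.102375·100 + 0.239750·425 + 0.053375·550 + 0.502875·250) / 0.3850375 = 267.20625 / 0.3850375 ≈ 693.97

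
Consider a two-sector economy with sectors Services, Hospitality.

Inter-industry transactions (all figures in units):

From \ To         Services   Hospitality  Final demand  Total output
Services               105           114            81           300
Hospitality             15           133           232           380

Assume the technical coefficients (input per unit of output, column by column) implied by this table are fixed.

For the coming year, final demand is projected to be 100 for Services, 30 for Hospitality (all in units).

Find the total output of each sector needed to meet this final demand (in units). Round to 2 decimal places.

x_S = 181.60, x_H = 60.12

Technical coefficients a_ij = z_ij / X_j:
  a_SS = 105/300 = 0.35, a_HS = 15/300 = 0.05
  a_SH = 114/380 = 0.30, a_HH = 133/380 = 0.35
I − A =
  [   0.65    -0.30]
  [  -0.05     0.65]
det(I−A) = (0.65)(0.65) − (-0.30)(-0.05) = 0.4075
adj(I−A) = [[0.65, 0.30], [0.05, 0.65]]
(I − A)⁻¹ = adj(I−A) / det(I−A) ≈
  [   1.5951     0.7362]
  [   0.1227     1.5951]
x = (I − A)⁻¹ d = adj(I−A)·d / det(I−A), with det(I−A) = 0.4075:
  x_S = (0.65·100 + 0.30·30) / 0.4075 = 74.00 / 0.4075 ≈ 181.60
  x_H = (0.05·100 + 0.65·30) / 0.4075 = 24.50 / 0.4075 ≈ 60.12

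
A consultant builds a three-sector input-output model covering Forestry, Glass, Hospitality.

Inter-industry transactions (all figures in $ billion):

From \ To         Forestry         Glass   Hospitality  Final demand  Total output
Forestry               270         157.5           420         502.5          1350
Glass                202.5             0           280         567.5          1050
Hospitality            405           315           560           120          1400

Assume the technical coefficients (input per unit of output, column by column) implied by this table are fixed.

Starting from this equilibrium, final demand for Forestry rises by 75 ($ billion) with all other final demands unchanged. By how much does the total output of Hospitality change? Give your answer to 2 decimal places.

Δx_3 = 84.56

Technical coefficients a_ij = z_ij / X_j:
  a_11 = 270/1350 = 0.20, a_21 = 202.5/1350 = 0.15, a_31 = 405/1350 = 0.30
  a_12 = 157.5/1050 = 0.15, a_22 = 0/1050 = 0.00, a_32 = 315/1050 = 0.30
  a_13 = 420/1400 = 0.30, a_23 = 280/1400 = 0.20, a_33 = 560/1400 = 0.40
I − A =
  [   0.80    -0.15    -0.30]
  [  -0.15     1.00    -0.20]
  [  -0.30    -0.30     0.60]
Cofactors of I−A, C_ij = (−1)^(i+j)·(minor ij) (rows/columns in the sector order above):
  C_11 = (1.00)(0.60) − (-0.20)(-0.30) = 0.5400
  C_12 = −[(-0.15)(0.60) − (-0.20)(-0.30)] = 0.1500
  C_13 = (-0.15)(-0.30) − (1.00)(-0.30) = 0.3450
  C_21 = −[(-0.15)(0.60) − (-0.30)(-0.30)] = 0.1800
  C_22 = (0.80)(0.60) − (-0.30)(-0.30) = 0.3900
  C_23 = −[(0.80)(-0.30) − (-0.15)(-0.30)] = 0.2850
  C_31 = (-0.15)(-0.20) − (-0.30)(1.00) = 0.3300
  C_32 = −[(0.80)(-0.20) − (-0.30)(-0.15)] = 0.2050
  C_33 = (0.80)(1.00) − (-0.15)(-0.15) = 0.7775
det(I−A) = Σ_j (I−A)_1j·C_1j = (0.80)(0.5400) + (-0.15)(0.1500) + (-0.30)(0.3450) = 0.3060
adj(I−A) = Cᵀ =
  [ 0.5400   0.1800   0.3300]
  [ 0.1500   0.3900   0.2050]
  [ 0.3450   0.2850   0.7775]
(I − A)⁻¹ = adj(I−A) / det(I−A) ≈
  [   1.7647     0.5882     1.0784]
  [   0.4902     1.2745     0.6699]
  [   1.1275     0.9314     2.5408]
Δx = (I − A)⁻¹ Δd with Δd having +75 in the Forestry component and 0 elsewhere.
So Δx_3 = L_31 · (+75), where L_31 = adj(I−A)_31 / det(I−A) = 0.3450 / 0.3060.
Δx_3 = 0.3450 × (+75) / 0.3060 = 25.875 / 0.3060 ≈ 84.56.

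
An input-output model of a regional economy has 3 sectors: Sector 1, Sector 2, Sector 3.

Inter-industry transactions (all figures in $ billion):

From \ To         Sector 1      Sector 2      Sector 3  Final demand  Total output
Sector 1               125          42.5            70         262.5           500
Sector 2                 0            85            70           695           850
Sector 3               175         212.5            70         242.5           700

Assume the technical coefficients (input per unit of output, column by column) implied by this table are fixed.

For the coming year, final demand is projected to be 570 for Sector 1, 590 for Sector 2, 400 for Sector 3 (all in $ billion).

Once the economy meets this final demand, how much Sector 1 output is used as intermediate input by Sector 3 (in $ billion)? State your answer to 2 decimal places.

Technical coefficients a_ij = z_ij / X_j:
  a_11 = 125/500 = 0.25, a_21 = 0/500 = 0.00, a_31 = 175/500 = 0.35
  a_12 = 42.5/850 = 0.05, a_22 = 85/850 = 0.10, a_32 = 212.5/850 = 0.25
  a_13 = 70/700 = 0.10, a_23 = 70/700 = 0.10, a_33 = 70/700 = 0.10
I − A =
  [   0.75    -0.05    -0.10]
  [   0.00     0.90    -0.10]
  [  -0.35    -0.25     0.90]
Cofactors of I−A, C_ij = (−1)^(i+j)·(minor ij) (rows/columns in the sector order above):
  C_11 = (0.90)(0.90) − (-0.10)(-0.25) = 0.7850
  C_12 = −[(0.00)(0.90) − (-0.10)(-0.35)] = 0.0350
  C_13 = (0.00)(-0.25) − (0.90)(-0.35) = 0.3150
  C_21 = −[(-0.05)(0.90) − (-0.10)(-0.25)] = 0.0700
  C_22 = (0.75)(0.90) − (-0.10)(-0.35) = 0.6400
  C_23 = −[(0.75)(-0.25) − (-0.05)(-0.35)] = 0.2050
  C_31 = (-0.05)(-0.10) − (-0.10)(0.90) = 0.0950
  C_32 = −[(0.75)(-0.10) − (-0.10)(0.00)] = 0.0750
  C_33 = (0.75)(0.90) − (-0.05)(0.00) = 0.6750
det(I−A) = Σ_j (I−A)_1j·C_1j = (0.75)(0.7850) + (-0.05)(0.0350) + (-0.10)(0.3150) = 0.5555
adj(I−A) = Cᵀ =
  [ 0.7850   0.0700   0.0950]
  [ 0.0350   0.6400   0.0750]
  [ 0.3150   0.2050   0.6750]
(I − A)⁻¹ = adj(I−A) / det(I−A) ≈
  [   1.4131     0.1260     0.1710]
  [   0.0630     1.1521     0.1350]
  [   0.5671     0.3690     1.2151]
First solve x = (I − A)⁻¹ d = adj(I−A)·d / det(I−A); in particular x_3 = (0.3150·570 + 0.2050·590 + 0.6750·400) / 0.5555 = 570.50 / 0.5555 ≈ 1027.0027.
Intermediate flow from 1 to 3: z_13 = a_13 · x_3 = 0.10 × 570.50 / 0.5555 = 57.05 / 0.5555 ≈ 102.70.

z_13 = 102.70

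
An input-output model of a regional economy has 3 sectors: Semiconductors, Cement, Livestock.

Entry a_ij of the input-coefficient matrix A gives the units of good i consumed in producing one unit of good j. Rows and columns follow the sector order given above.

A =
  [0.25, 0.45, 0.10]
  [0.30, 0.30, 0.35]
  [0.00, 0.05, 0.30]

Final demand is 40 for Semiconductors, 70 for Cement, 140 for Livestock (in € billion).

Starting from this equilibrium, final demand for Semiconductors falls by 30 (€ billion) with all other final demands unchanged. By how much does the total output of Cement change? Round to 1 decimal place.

I − A =
  [   0.75    -0.45    -0.10]
  [  -0.30     0.70    -0.35]
  [   0.00    -0.05     0.70]
Cofactors of I−A, C_ij = (−1)^(i+j)·(minor ij) (rows/columns in the sector order above):
  C_11 = (0.70)(0.70) − (-0.35)(-0.05) = 0.4725
  C_12 = −[(-0.30)(0.70) − (-0.35)(0.00)] = 0.2100
  C_13 = (-0.30)(-0.05) − (0.70)(0.00) = 0.0150
  C_21 = −[(-0.45)(0.70) − (-0.10)(-0.05)] = 0.3200
  C_22 = (0.75)(0.70) − (-0.10)(0.00) = 0.5250
  C_23 = −[(0.75)(-0.05) − (-0.45)(0.00)] = 0.0375
  C_31 = (-0.45)(-0.35) − (-0.10)(0.70) = 0.2275
  C_32 = −[(0.75)(-0.35) − (-0.10)(-0.30)] = 0.2925
  C_33 = (0.75)(0.70) − (-0.45)(-0.30) = 0.3900
det(I−A) = Σ_j (I−A)_1j·C_1j = (0.75)(0.4725) + (-0.45)(0.2100) + (-0.10)(0.0150) = 0.258375
adj(I−A) = Cᵀ =
  [ 0.4725   0.3200   0.2275]
  [ 0.2100   0.5250   0.2925]
  [ 0.0150   0.0375   0.3900]
(I − A)⁻¹ = adj(I−A) / det(I−A) ≈
  [   1.8287     1.2385     0.8805]
  [   0.8128     2.0319     1.1321]
  [   0.0581     0.1451     1.5094]
Δx = (I − A)⁻¹ Δd with Δd having -30 in the Semiconductors component and 0 elsewhere.
So Δx_2 = L_21 · (-30), where L_21 = adj(I−A)_21 / det(I−A) = 0.2100 / 0.258375.
Δx_2 = 0.2100 × (-30) / 0.258375 = -6.30 / 0.258375 ≈ -24.4.

Δx_2 = -24.4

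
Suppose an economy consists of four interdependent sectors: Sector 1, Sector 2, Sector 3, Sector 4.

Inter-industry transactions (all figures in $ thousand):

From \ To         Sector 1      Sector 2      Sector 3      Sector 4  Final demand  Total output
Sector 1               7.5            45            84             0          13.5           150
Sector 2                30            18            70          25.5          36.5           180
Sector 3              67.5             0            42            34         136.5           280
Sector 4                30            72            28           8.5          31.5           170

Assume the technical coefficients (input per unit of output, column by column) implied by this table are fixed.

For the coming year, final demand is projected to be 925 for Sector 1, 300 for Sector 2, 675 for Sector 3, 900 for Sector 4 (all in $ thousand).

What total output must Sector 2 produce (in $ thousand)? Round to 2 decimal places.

Technical coefficients a_ij = z_ij / X_j:
  a_11 = 7.5/150 = 0.05, a_21 = 30/150 = 0.20, a_31 = 67.5/150 = 0.45, a_41 = 30/150 = 0.20
  a_12 = 45/180 = 0.25, a_22 = 18/180 = 0.10, a_32 = 0/180 = 0.00, a_42 = 72/180 = 0.40
  a_13 = 84/280 = 0.30, a_23 = 70/280 = 0.25, a_33 = 42/280 = 0.15, a_43 = 28/280 = 0.10
  a_14 = 0/170 = 0.00, a_24 = 25.5/170 = 0.15, a_34 = 34/170 = 0.20, a_44 = 8.5/170 = 0.05
I − A =
  [   0.95    -0.25    -0.30     0.00]
  [  -0.20     0.90    -0.25    -0.15]
  [  -0.45     0.00     0.85    -0.20]
  [  -0.20    -0.40    -0.10     0.95]
Compute the cofactors C_ij = (−1)^(i+j)·(3×3 minor ij) of I−A; the adjugate is their transpose:
adj(I−A) = Cᵀ =
  [ 0.637750   0.220875   0.301625   0.098375]
  [ 0.306625   0.607875   0.305875   0.160375]
  [ 0.409750   0.192875   0.700250   0.177875]
  [ 0.306500   0.322750   0.266000   0.534625]
det(I−A) = Σ_j (I−A)_1j·C_1j = (0.95)(0.637750) + (-0.25)(0.306625) + (-0.30)(0.409750) + (0.00)(0.306500) = 0.40628125
(I − A)⁻¹ = adj(I−A) / det(I−A) ≈
  [   1.5697     0.5437     0.7424     0.2421]
  [   0.7547     1.4962     0.7529     0.3947]
  [   1.0085     0.4747     1.7236     0.4378]
  [   0.7544     0.7944     0.6547     1.3159]
x = (I − A)⁻¹ d = adj(I−A)·d / det(I−A), with det(I−A) = 0.40628125:
  x_1 = (0.637750·925 + 0.220875·300 + 0.301625·675 + 0.098375·900) / 0.40628125 = 948.315625 / 0.40628125 ≈ 2334.14
  x_2 = (0.306625·925 + 0.607875·300 + 0.305875·675 + 0.160375·900) / 0.40628125 = 816.79375 / 0.40628125 ≈ 2010.41
  x_3 = (0.409750·925 + 0.192875·300 + 0.700250·675 + 0.177875·900) / 0.40628125 = 1069.6375 / 0.40628125 ≈ 2632.75
  x_4 = (0.306500·925 + 0.322750·300 + 0.266000·675 + 0.534625·900) / 0.40628125 = 1041.05 / 0.40628125 ≈ 2562.39

x_2 = 2010.41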